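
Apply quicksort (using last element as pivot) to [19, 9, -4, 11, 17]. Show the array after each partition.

Partition 1: pivot=17 at index 3 -> [9, -4, 11, 17, 19]
Partition 2: pivot=11 at index 2 -> [9, -4, 11, 17, 19]
Partition 3: pivot=-4 at index 0 -> [-4, 9, 11, 17, 19]


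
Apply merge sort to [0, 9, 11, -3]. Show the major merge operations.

Divide and conquer:
  Merge [0] + [9] -> [0, 9]
  Merge [11] + [-3] -> [-3, 11]
  Merge [0, 9] + [-3, 11] -> [-3, 0, 9, 11]


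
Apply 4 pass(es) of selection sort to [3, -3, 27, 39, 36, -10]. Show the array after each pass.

Pass 1: Select minimum -10 at index 5, swap -> [-10, -3, 27, 39, 36, 3]
Pass 2: Select minimum -3 at index 1, swap -> [-10, -3, 27, 39, 36, 3]
Pass 3: Select minimum 3 at index 5, swap -> [-10, -3, 3, 39, 36, 27]
Pass 4: Select minimum 27 at index 5, swap -> [-10, -3, 3, 27, 36, 39]


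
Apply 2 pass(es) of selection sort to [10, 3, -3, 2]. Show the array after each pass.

Pass 1: Select minimum -3 at index 2, swap -> [-3, 3, 10, 2]
Pass 2: Select minimum 2 at index 3, swap -> [-3, 2, 10, 3]


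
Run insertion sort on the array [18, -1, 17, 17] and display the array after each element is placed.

First element 18 is already 'sorted'
Insert -1: shifted 1 elements -> [-1, 18, 17, 17]
Insert 17: shifted 1 elements -> [-1, 17, 18, 17]
Insert 17: shifted 1 elements -> [-1, 17, 17, 18]


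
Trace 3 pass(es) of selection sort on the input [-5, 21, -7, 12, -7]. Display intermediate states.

Pass 1: Select minimum -7 at index 2, swap -> [-7, 21, -5, 12, -7]
Pass 2: Select minimum -7 at index 4, swap -> [-7, -7, -5, 12, 21]
Pass 3: Select minimum -5 at index 2, swap -> [-7, -7, -5, 12, 21]


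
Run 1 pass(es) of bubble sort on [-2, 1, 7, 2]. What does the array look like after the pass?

After pass 1: [-2, 1, 2, 7] (1 swaps)
Total swaps: 1


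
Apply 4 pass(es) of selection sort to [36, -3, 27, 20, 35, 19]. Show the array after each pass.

Pass 1: Select minimum -3 at index 1, swap -> [-3, 36, 27, 20, 35, 19]
Pass 2: Select minimum 19 at index 5, swap -> [-3, 19, 27, 20, 35, 36]
Pass 3: Select minimum 20 at index 3, swap -> [-3, 19, 20, 27, 35, 36]
Pass 4: Select minimum 27 at index 3, swap -> [-3, 19, 20, 27, 35, 36]


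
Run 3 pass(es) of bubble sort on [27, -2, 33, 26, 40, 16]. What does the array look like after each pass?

After pass 1: [-2, 27, 26, 33, 16, 40] (3 swaps)
After pass 2: [-2, 26, 27, 16, 33, 40] (2 swaps)
After pass 3: [-2, 26, 16, 27, 33, 40] (1 swaps)
Total swaps: 6


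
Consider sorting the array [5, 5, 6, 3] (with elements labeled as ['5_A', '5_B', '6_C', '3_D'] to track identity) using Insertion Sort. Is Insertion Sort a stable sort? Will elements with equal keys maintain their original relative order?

Trace Insertion Sort on the labeled array (the key is the number; the letter only tracks identity):
  Insert 5_B at index 1: [5_A, 5_B, 6_C, 3_D]
  Insert 6_C at index 2: [5_A, 5_B, 6_C, 3_D]
  Insert 3_D at index 0: [3_D, 5_A, 5_B, 6_C]
Final order: [3_D, 5_A, 5_B, 6_C]
Equal keys:
  value 5: originally 5_A, 5_B; after sorting 5_A, 5_B -> order preserved
All equal keys kept their original relative order. Insertion Sort is stable: elements are shifted only while they are strictly greater than the key, so a key is inserted after any equal elements already placed.
Answer: Stable


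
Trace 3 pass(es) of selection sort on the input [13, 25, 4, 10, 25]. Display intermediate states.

Pass 1: Select minimum 4 at index 2, swap -> [4, 25, 13, 10, 25]
Pass 2: Select minimum 10 at index 3, swap -> [4, 10, 13, 25, 25]
Pass 3: Select minimum 13 at index 2, swap -> [4, 10, 13, 25, 25]


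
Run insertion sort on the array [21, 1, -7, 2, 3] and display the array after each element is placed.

First element 21 is already 'sorted'
Insert 1: shifted 1 elements -> [1, 21, -7, 2, 3]
Insert -7: shifted 2 elements -> [-7, 1, 21, 2, 3]
Insert 2: shifted 1 elements -> [-7, 1, 2, 21, 3]
Insert 3: shifted 1 elements -> [-7, 1, 2, 3, 21]


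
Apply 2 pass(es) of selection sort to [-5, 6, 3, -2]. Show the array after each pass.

Pass 1: Select minimum -5 at index 0, swap -> [-5, 6, 3, -2]
Pass 2: Select minimum -2 at index 3, swap -> [-5, -2, 3, 6]


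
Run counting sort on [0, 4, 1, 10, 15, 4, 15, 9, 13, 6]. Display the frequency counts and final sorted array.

Count array: [1, 1, 0, 0, 2, 0, 1, 0, 0, 1, 1, 0, 0, 1, 0, 2]
(count[i] = number of elements equal to i)
Cumulative count: [1, 2, 2, 2, 4, 4, 5, 5, 5, 6, 7, 7, 7, 8, 8, 10]
Sorted: [0, 1, 4, 4, 6, 9, 10, 13, 15, 15]


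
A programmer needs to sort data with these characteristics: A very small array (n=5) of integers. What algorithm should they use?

Best choice: Insertion sort
Reason: For tiny inputs the O(n^2) overhead is negligible and insertion sort has minimal constant factors


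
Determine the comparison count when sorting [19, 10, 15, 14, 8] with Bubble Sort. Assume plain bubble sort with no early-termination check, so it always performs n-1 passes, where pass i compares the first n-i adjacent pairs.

Pass 1: compare adjacent pairs (0,1)..(3,4) = 4 comparison(s), 4 swap(s) -> [10, 15, 14, 8, 19]
Pass 2: compare adjacent pairs (0,1)..(2,3) = 3 comparison(s), 2 swap(s) -> [10, 14, 8, 15, 19]
Pass 3: compare adjacent pairs (0,1)..(1,2) = 2 comparison(s), 1 swap(s) -> [10, 8, 14, 15, 19]
Pass 4: compare adjacent pairs (0,1)..(0,1) = 1 comparison(s), 1 swap(s) -> [8, 10, 14, 15, 19]
Total comparisons: 4 + 3 + 2 + 1 = 10


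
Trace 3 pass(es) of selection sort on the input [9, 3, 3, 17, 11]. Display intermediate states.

Pass 1: Select minimum 3 at index 1, swap -> [3, 9, 3, 17, 11]
Pass 2: Select minimum 3 at index 2, swap -> [3, 3, 9, 17, 11]
Pass 3: Select minimum 9 at index 2, swap -> [3, 3, 9, 17, 11]


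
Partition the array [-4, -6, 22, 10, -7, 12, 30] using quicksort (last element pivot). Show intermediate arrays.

Partition 1: pivot=30 at index 6 -> [-4, -6, 22, 10, -7, 12, 30]
Partition 2: pivot=12 at index 4 -> [-4, -6, 10, -7, 12, 22, 30]
Partition 3: pivot=-7 at index 0 -> [-7, -6, 10, -4, 12, 22, 30]
Partition 4: pivot=-4 at index 2 -> [-7, -6, -4, 10, 12, 22, 30]


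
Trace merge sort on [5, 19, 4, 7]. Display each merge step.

Divide and conquer:
  Merge [5] + [19] -> [5, 19]
  Merge [4] + [7] -> [4, 7]
  Merge [5, 19] + [4, 7] -> [4, 5, 7, 19]


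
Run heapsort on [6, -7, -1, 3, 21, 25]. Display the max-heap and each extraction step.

Build heap: [25, 21, 6, 3, -7, -1]
Extract 25: [21, 3, 6, -1, -7, 25]
Extract 21: [6, 3, -7, -1, 21, 25]
Extract 6: [3, -1, -7, 6, 21, 25]
Extract 3: [-1, -7, 3, 6, 21, 25]
Extract -1: [-7, -1, 3, 6, 21, 25]


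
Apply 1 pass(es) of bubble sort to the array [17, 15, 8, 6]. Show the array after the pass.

After pass 1: [15, 8, 6, 17] (3 swaps)
Total swaps: 3


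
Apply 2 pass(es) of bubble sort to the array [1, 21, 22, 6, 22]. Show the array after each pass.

After pass 1: [1, 21, 6, 22, 22] (1 swaps)
After pass 2: [1, 6, 21, 22, 22] (1 swaps)
Total swaps: 2


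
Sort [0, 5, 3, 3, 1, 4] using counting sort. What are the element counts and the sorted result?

Count array: [1, 1, 0, 2, 1, 1]
(count[i] = number of elements equal to i)
Cumulative count: [1, 2, 2, 4, 5, 6]
Sorted: [0, 1, 3, 3, 4, 5]


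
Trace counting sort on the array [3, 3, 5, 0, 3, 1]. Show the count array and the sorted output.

Count array: [1, 1, 0, 3, 0, 1]
(count[i] = number of elements equal to i)
Cumulative count: [1, 2, 2, 5, 5, 6]
Sorted: [0, 1, 3, 3, 3, 5]


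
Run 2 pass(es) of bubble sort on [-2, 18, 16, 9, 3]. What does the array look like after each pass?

After pass 1: [-2, 16, 9, 3, 18] (3 swaps)
After pass 2: [-2, 9, 3, 16, 18] (2 swaps)
Total swaps: 5


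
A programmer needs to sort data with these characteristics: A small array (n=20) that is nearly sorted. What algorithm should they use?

Best choice: Insertion sort
Reason: Insertion sort is O(n) for nearly sorted arrays and has low overhead


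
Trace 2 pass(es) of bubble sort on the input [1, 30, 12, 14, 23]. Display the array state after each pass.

After pass 1: [1, 12, 14, 23, 30] (3 swaps)
After pass 2: [1, 12, 14, 23, 30] (0 swaps)
Total swaps: 3


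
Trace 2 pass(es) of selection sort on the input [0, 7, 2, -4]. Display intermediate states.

Pass 1: Select minimum -4 at index 3, swap -> [-4, 7, 2, 0]
Pass 2: Select minimum 0 at index 3, swap -> [-4, 0, 2, 7]


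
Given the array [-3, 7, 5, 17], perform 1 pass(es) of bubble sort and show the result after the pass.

After pass 1: [-3, 5, 7, 17] (1 swaps)
Total swaps: 1


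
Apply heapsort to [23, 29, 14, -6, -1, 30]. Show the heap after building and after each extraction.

Build heap: [30, 29, 23, -6, -1, 14]
Extract 30: [29, 14, 23, -6, -1, 30]
Extract 29: [23, 14, -1, -6, 29, 30]
Extract 23: [14, -6, -1, 23, 29, 30]
Extract 14: [-1, -6, 14, 23, 29, 30]
Extract -1: [-6, -1, 14, 23, 29, 30]


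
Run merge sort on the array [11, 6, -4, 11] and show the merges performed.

Divide and conquer:
  Merge [11] + [6] -> [6, 11]
  Merge [-4] + [11] -> [-4, 11]
  Merge [6, 11] + [-4, 11] -> [-4, 6, 11, 11]


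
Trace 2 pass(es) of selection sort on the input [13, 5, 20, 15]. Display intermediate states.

Pass 1: Select minimum 5 at index 1, swap -> [5, 13, 20, 15]
Pass 2: Select minimum 13 at index 1, swap -> [5, 13, 20, 15]


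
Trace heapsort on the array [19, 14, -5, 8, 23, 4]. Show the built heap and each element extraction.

Build heap: [23, 19, 4, 8, 14, -5]
Extract 23: [19, 14, 4, 8, -5, 23]
Extract 19: [14, 8, 4, -5, 19, 23]
Extract 14: [8, -5, 4, 14, 19, 23]
Extract 8: [4, -5, 8, 14, 19, 23]
Extract 4: [-5, 4, 8, 14, 19, 23]


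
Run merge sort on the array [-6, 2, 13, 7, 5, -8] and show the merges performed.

Divide and conquer:
  Merge [2] + [13] -> [2, 13]
  Merge [-6] + [2, 13] -> [-6, 2, 13]
  Merge [5] + [-8] -> [-8, 5]
  Merge [7] + [-8, 5] -> [-8, 5, 7]
  Merge [-6, 2, 13] + [-8, 5, 7] -> [-8, -6, 2, 5, 7, 13]


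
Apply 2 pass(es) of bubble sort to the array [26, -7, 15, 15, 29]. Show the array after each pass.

After pass 1: [-7, 15, 15, 26, 29] (3 swaps)
After pass 2: [-7, 15, 15, 26, 29] (0 swaps)
Total swaps: 3


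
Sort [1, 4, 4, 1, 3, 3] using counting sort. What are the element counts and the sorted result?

Count array: [0, 2, 0, 2, 2]
(count[i] = number of elements equal to i)
Cumulative count: [0, 2, 2, 4, 6]
Sorted: [1, 1, 3, 3, 4, 4]


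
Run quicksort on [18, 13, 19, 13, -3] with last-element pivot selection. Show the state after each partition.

Partition 1: pivot=-3 at index 0 -> [-3, 13, 19, 13, 18]
Partition 2: pivot=18 at index 3 -> [-3, 13, 13, 18, 19]
Partition 3: pivot=13 at index 2 -> [-3, 13, 13, 18, 19]


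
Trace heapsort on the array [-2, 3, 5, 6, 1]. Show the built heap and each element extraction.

Build heap: [6, 3, 5, -2, 1]
Extract 6: [5, 3, 1, -2, 6]
Extract 5: [3, -2, 1, 5, 6]
Extract 3: [1, -2, 3, 5, 6]
Extract 1: [-2, 1, 3, 5, 6]


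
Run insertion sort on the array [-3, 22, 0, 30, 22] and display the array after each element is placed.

First element -3 is already 'sorted'
Insert 22: shifted 0 elements -> [-3, 22, 0, 30, 22]
Insert 0: shifted 1 elements -> [-3, 0, 22, 30, 22]
Insert 30: shifted 0 elements -> [-3, 0, 22, 30, 22]
Insert 22: shifted 1 elements -> [-3, 0, 22, 22, 30]


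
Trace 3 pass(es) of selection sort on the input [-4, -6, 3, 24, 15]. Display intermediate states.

Pass 1: Select minimum -6 at index 1, swap -> [-6, -4, 3, 24, 15]
Pass 2: Select minimum -4 at index 1, swap -> [-6, -4, 3, 24, 15]
Pass 3: Select minimum 3 at index 2, swap -> [-6, -4, 3, 24, 15]


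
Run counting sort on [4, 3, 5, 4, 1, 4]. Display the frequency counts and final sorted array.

Count array: [0, 1, 0, 1, 3, 1]
(count[i] = number of elements equal to i)
Cumulative count: [0, 1, 1, 2, 5, 6]
Sorted: [1, 3, 4, 4, 4, 5]


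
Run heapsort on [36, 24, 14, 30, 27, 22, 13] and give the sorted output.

Build heap: [36, 30, 22, 24, 27, 14, 13]
Extract 36: [30, 27, 22, 24, 13, 14, 36]
Extract 30: [27, 24, 22, 14, 13, 30, 36]
Extract 27: [24, 14, 22, 13, 27, 30, 36]
Extract 24: [22, 14, 13, 24, 27, 30, 36]
Extract 22: [14, 13, 22, 24, 27, 30, 36]
Extract 14: [13, 14, 22, 24, 27, 30, 36]


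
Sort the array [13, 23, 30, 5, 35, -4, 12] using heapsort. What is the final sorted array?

Build heap: [35, 23, 30, 5, 13, -4, 12]
Extract 35: [30, 23, 12, 5, 13, -4, 35]
Extract 30: [23, 13, 12, 5, -4, 30, 35]
Extract 23: [13, 5, 12, -4, 23, 30, 35]
Extract 13: [12, 5, -4, 13, 23, 30, 35]
Extract 12: [5, -4, 12, 13, 23, 30, 35]
Extract 5: [-4, 5, 12, 13, 23, 30, 35]


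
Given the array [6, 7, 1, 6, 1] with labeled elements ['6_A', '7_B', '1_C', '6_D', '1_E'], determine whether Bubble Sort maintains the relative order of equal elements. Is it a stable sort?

Trace Bubble Sort on the labeled array (the key is the number; the letter only tracks identity):
  After pass 1: [6_A, 1_C, 6_D, 1_E, 7_B]
  After pass 2: [1_C, 6_A, 1_E, 6_D, 7_B]
  After pass 3: [1_C, 1_E, 6_A, 6_D, 7_B]
  After pass 4: [1_C, 1_E, 6_A, 6_D, 7_B] (no swaps, done)
Final order: [1_C, 1_E, 6_A, 6_D, 7_B]
Equal keys:
  value 1: originally 1_C, 1_E; after sorting 1_C, 1_E -> order preserved
  value 6: originally 6_A, 6_D; after sorting 6_A, 6_D -> order preserved
All equal keys kept their original relative order. Bubble Sort is stable: it only swaps adjacent elements when the left one is strictly greater, so equal keys never move past each other.
Answer: Stable


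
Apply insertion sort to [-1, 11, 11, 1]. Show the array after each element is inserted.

First element -1 is already 'sorted'
Insert 11: shifted 0 elements -> [-1, 11, 11, 1]
Insert 11: shifted 0 elements -> [-1, 11, 11, 1]
Insert 1: shifted 2 elements -> [-1, 1, 11, 11]


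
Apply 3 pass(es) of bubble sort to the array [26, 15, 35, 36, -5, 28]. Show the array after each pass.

After pass 1: [15, 26, 35, -5, 28, 36] (3 swaps)
After pass 2: [15, 26, -5, 28, 35, 36] (2 swaps)
After pass 3: [15, -5, 26, 28, 35, 36] (1 swaps)
Total swaps: 6


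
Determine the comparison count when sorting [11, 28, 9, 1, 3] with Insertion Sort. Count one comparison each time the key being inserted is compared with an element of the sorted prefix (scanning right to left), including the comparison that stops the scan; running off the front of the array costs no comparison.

Insert 28: 11 <= 28 (stop) = 1 comparison(s) -> [11, 28, 9, 1, 3]
Insert 9: 28 > 9 (shift), 11 > 9 (shift), reached front = 2 comparison(s) -> [9, 11, 28, 1, 3]
Insert 1: 28 > 1 (shift), 11 > 1 (shift), 9 > 1 (shift), reached front = 3 comparison(s) -> [1, 9, 11, 28, 3]
Insert 3: 28 > 3 (shift), 11 > 3 (shift), 9 > 3 (shift), 1 <= 3 (stop) = 4 comparison(s) -> [1, 3, 9, 11, 28]
Total comparisons: 1 + 2 + 3 + 4 = 10


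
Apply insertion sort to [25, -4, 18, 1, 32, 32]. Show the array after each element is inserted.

First element 25 is already 'sorted'
Insert -4: shifted 1 elements -> [-4, 25, 18, 1, 32, 32]
Insert 18: shifted 1 elements -> [-4, 18, 25, 1, 32, 32]
Insert 1: shifted 2 elements -> [-4, 1, 18, 25, 32, 32]
Insert 32: shifted 0 elements -> [-4, 1, 18, 25, 32, 32]
Insert 32: shifted 0 elements -> [-4, 1, 18, 25, 32, 32]


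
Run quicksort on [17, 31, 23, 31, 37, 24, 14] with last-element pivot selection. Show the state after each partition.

Partition 1: pivot=14 at index 0 -> [14, 31, 23, 31, 37, 24, 17]
Partition 2: pivot=17 at index 1 -> [14, 17, 23, 31, 37, 24, 31]
Partition 3: pivot=31 at index 5 -> [14, 17, 23, 31, 24, 31, 37]
Partition 4: pivot=24 at index 3 -> [14, 17, 23, 24, 31, 31, 37]


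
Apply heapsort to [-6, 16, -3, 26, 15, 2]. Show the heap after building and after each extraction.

Build heap: [26, 16, 2, -6, 15, -3]
Extract 26: [16, 15, 2, -6, -3, 26]
Extract 16: [15, -3, 2, -6, 16, 26]
Extract 15: [2, -3, -6, 15, 16, 26]
Extract 2: [-3, -6, 2, 15, 16, 26]
Extract -3: [-6, -3, 2, 15, 16, 26]


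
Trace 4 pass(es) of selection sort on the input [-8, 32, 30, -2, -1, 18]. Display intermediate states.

Pass 1: Select minimum -8 at index 0, swap -> [-8, 32, 30, -2, -1, 18]
Pass 2: Select minimum -2 at index 3, swap -> [-8, -2, 30, 32, -1, 18]
Pass 3: Select minimum -1 at index 4, swap -> [-8, -2, -1, 32, 30, 18]
Pass 4: Select minimum 18 at index 5, swap -> [-8, -2, -1, 18, 30, 32]


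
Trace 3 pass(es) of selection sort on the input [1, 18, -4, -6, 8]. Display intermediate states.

Pass 1: Select minimum -6 at index 3, swap -> [-6, 18, -4, 1, 8]
Pass 2: Select minimum -4 at index 2, swap -> [-6, -4, 18, 1, 8]
Pass 3: Select minimum 1 at index 3, swap -> [-6, -4, 1, 18, 8]


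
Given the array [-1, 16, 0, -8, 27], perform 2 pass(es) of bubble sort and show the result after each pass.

After pass 1: [-1, 0, -8, 16, 27] (2 swaps)
After pass 2: [-1, -8, 0, 16, 27] (1 swaps)
Total swaps: 3


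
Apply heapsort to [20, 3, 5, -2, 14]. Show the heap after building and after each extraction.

Build heap: [20, 14, 5, -2, 3]
Extract 20: [14, 3, 5, -2, 20]
Extract 14: [5, 3, -2, 14, 20]
Extract 5: [3, -2, 5, 14, 20]
Extract 3: [-2, 3, 5, 14, 20]


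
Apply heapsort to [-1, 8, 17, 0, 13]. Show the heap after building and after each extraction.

Build heap: [17, 13, -1, 0, 8]
Extract 17: [13, 8, -1, 0, 17]
Extract 13: [8, 0, -1, 13, 17]
Extract 8: [0, -1, 8, 13, 17]
Extract 0: [-1, 0, 8, 13, 17]


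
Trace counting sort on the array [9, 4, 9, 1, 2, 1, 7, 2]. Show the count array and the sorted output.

Count array: [0, 2, 2, 0, 1, 0, 0, 1, 0, 2]
(count[i] = number of elements equal to i)
Cumulative count: [0, 2, 4, 4, 5, 5, 5, 6, 6, 8]
Sorted: [1, 1, 2, 2, 4, 7, 9, 9]


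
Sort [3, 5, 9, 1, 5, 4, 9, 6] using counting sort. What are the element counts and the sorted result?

Count array: [0, 1, 0, 1, 1, 2, 1, 0, 0, 2]
(count[i] = number of elements equal to i)
Cumulative count: [0, 1, 1, 2, 3, 5, 6, 6, 6, 8]
Sorted: [1, 3, 4, 5, 5, 6, 9, 9]


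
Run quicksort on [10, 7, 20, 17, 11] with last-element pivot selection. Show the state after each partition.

Partition 1: pivot=11 at index 2 -> [10, 7, 11, 17, 20]
Partition 2: pivot=7 at index 0 -> [7, 10, 11, 17, 20]
Partition 3: pivot=20 at index 4 -> [7, 10, 11, 17, 20]


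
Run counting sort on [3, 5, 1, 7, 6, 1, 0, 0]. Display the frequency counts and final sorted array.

Count array: [2, 2, 0, 1, 0, 1, 1, 1]
(count[i] = number of elements equal to i)
Cumulative count: [2, 4, 4, 5, 5, 6, 7, 8]
Sorted: [0, 0, 1, 1, 3, 5, 6, 7]


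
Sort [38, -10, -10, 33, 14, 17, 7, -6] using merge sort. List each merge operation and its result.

Divide and conquer:
  Merge [38] + [-10] -> [-10, 38]
  Merge [-10] + [33] -> [-10, 33]
  Merge [-10, 38] + [-10, 33] -> [-10, -10, 33, 38]
  Merge [14] + [17] -> [14, 17]
  Merge [7] + [-6] -> [-6, 7]
  Merge [14, 17] + [-6, 7] -> [-6, 7, 14, 17]
  Merge [-10, -10, 33, 38] + [-6, 7, 14, 17] -> [-10, -10, -6, 7, 14, 17, 33, 38]


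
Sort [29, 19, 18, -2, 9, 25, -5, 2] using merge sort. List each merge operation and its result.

Divide and conquer:
  Merge [29] + [19] -> [19, 29]
  Merge [18] + [-2] -> [-2, 18]
  Merge [19, 29] + [-2, 18] -> [-2, 18, 19, 29]
  Merge [9] + [25] -> [9, 25]
  Merge [-5] + [2] -> [-5, 2]
  Merge [9, 25] + [-5, 2] -> [-5, 2, 9, 25]
  Merge [-2, 18, 19, 29] + [-5, 2, 9, 25] -> [-5, -2, 2, 9, 18, 19, 25, 29]


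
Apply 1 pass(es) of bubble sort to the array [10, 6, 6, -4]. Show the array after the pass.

After pass 1: [6, 6, -4, 10] (3 swaps)
Total swaps: 3


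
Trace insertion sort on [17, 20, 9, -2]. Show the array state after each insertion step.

First element 17 is already 'sorted'
Insert 20: shifted 0 elements -> [17, 20, 9, -2]
Insert 9: shifted 2 elements -> [9, 17, 20, -2]
Insert -2: shifted 3 elements -> [-2, 9, 17, 20]


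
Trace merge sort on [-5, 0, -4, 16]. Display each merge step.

Divide and conquer:
  Merge [-5] + [0] -> [-5, 0]
  Merge [-4] + [16] -> [-4, 16]
  Merge [-5, 0] + [-4, 16] -> [-5, -4, 0, 16]


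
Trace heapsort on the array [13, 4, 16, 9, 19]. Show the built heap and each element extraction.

Build heap: [19, 13, 16, 9, 4]
Extract 19: [16, 13, 4, 9, 19]
Extract 16: [13, 9, 4, 16, 19]
Extract 13: [9, 4, 13, 16, 19]
Extract 9: [4, 9, 13, 16, 19]


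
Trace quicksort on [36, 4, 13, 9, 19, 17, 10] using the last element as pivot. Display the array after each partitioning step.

Partition 1: pivot=10 at index 2 -> [4, 9, 10, 36, 19, 17, 13]
Partition 2: pivot=9 at index 1 -> [4, 9, 10, 36, 19, 17, 13]
Partition 3: pivot=13 at index 3 -> [4, 9, 10, 13, 19, 17, 36]
Partition 4: pivot=36 at index 6 -> [4, 9, 10, 13, 19, 17, 36]
Partition 5: pivot=17 at index 4 -> [4, 9, 10, 13, 17, 19, 36]


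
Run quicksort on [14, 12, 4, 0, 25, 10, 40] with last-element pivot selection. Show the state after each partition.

Partition 1: pivot=40 at index 6 -> [14, 12, 4, 0, 25, 10, 40]
Partition 2: pivot=10 at index 2 -> [4, 0, 10, 12, 25, 14, 40]
Partition 3: pivot=0 at index 0 -> [0, 4, 10, 12, 25, 14, 40]
Partition 4: pivot=14 at index 4 -> [0, 4, 10, 12, 14, 25, 40]


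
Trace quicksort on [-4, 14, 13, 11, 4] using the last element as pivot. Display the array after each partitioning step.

Partition 1: pivot=4 at index 1 -> [-4, 4, 13, 11, 14]
Partition 2: pivot=14 at index 4 -> [-4, 4, 13, 11, 14]
Partition 3: pivot=11 at index 2 -> [-4, 4, 11, 13, 14]


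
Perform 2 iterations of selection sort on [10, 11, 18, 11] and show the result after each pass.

Pass 1: Select minimum 10 at index 0, swap -> [10, 11, 18, 11]
Pass 2: Select minimum 11 at index 1, swap -> [10, 11, 18, 11]


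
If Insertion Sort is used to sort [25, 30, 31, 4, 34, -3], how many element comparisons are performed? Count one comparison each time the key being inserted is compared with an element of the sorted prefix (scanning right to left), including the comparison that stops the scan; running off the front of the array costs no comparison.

Insert 30: 25 <= 30 (stop) = 1 comparison(s) -> [25, 30, 31, 4, 34, -3]
Insert 31: 30 <= 31 (stop) = 1 comparison(s) -> [25, 30, 31, 4, 34, -3]
Insert 4: 31 > 4 (shift), 30 > 4 (shift), 25 > 4 (shift), reached front = 3 comparison(s) -> [4, 25, 30, 31, 34, -3]
Insert 34: 31 <= 34 (stop) = 1 comparison(s) -> [4, 25, 30, 31, 34, -3]
Insert -3: 34 > -3 (shift), 31 > -3 (shift), 30 > -3 (shift), 25 > -3 (shift), 4 > -3 (shift), reached front = 5 comparison(s) -> [-3, 4, 25, 30, 31, 34]
Total comparisons: 1 + 1 + 3 + 1 + 5 = 11


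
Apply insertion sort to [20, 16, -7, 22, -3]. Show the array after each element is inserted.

First element 20 is already 'sorted'
Insert 16: shifted 1 elements -> [16, 20, -7, 22, -3]
Insert -7: shifted 2 elements -> [-7, 16, 20, 22, -3]
Insert 22: shifted 0 elements -> [-7, 16, 20, 22, -3]
Insert -3: shifted 3 elements -> [-7, -3, 16, 20, 22]


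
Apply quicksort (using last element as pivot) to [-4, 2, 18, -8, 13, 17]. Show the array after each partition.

Partition 1: pivot=17 at index 4 -> [-4, 2, -8, 13, 17, 18]
Partition 2: pivot=13 at index 3 -> [-4, 2, -8, 13, 17, 18]
Partition 3: pivot=-8 at index 0 -> [-8, 2, -4, 13, 17, 18]
Partition 4: pivot=-4 at index 1 -> [-8, -4, 2, 13, 17, 18]


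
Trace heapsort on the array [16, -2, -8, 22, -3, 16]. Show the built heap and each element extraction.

Build heap: [22, 16, 16, -2, -3, -8]
Extract 22: [16, -2, 16, -8, -3, 22]
Extract 16: [16, -2, -3, -8, 16, 22]
Extract 16: [-2, -8, -3, 16, 16, 22]
Extract -2: [-3, -8, -2, 16, 16, 22]
Extract -3: [-8, -3, -2, 16, 16, 22]


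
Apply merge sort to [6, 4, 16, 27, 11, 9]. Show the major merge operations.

Divide and conquer:
  Merge [4] + [16] -> [4, 16]
  Merge [6] + [4, 16] -> [4, 6, 16]
  Merge [11] + [9] -> [9, 11]
  Merge [27] + [9, 11] -> [9, 11, 27]
  Merge [4, 6, 16] + [9, 11, 27] -> [4, 6, 9, 11, 16, 27]


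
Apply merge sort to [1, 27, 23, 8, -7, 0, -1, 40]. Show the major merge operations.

Divide and conquer:
  Merge [1] + [27] -> [1, 27]
  Merge [23] + [8] -> [8, 23]
  Merge [1, 27] + [8, 23] -> [1, 8, 23, 27]
  Merge [-7] + [0] -> [-7, 0]
  Merge [-1] + [40] -> [-1, 40]
  Merge [-7, 0] + [-1, 40] -> [-7, -1, 0, 40]
  Merge [1, 8, 23, 27] + [-7, -1, 0, 40] -> [-7, -1, 0, 1, 8, 23, 27, 40]


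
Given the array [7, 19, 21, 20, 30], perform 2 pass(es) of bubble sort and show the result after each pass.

After pass 1: [7, 19, 20, 21, 30] (1 swaps)
After pass 2: [7, 19, 20, 21, 30] (0 swaps)
Total swaps: 1


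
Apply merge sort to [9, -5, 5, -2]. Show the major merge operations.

Divide and conquer:
  Merge [9] + [-5] -> [-5, 9]
  Merge [5] + [-2] -> [-2, 5]
  Merge [-5, 9] + [-2, 5] -> [-5, -2, 5, 9]


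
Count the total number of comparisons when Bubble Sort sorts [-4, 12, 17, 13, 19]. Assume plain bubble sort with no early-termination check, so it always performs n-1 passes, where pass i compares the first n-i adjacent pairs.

Pass 1: compare adjacent pairs (0,1)..(3,4) = 4 comparison(s), 1 swap(s) -> [-4, 12, 13, 17, 19]
Pass 2: compare adjacent pairs (0,1)..(2,3) = 3 comparison(s), 0 swap(s) -> [-4, 12, 13, 17, 19]
Pass 3: compare adjacent pairs (0,1)..(1,2) = 2 comparison(s), 0 swap(s) -> [-4, 12, 13, 17, 19]
Pass 4: compare adjacent pairs (0,1)..(0,1) = 1 comparison(s), 0 swap(s) -> [-4, 12, 13, 17, 19]
Total comparisons: 4 + 3 + 2 + 1 = 10


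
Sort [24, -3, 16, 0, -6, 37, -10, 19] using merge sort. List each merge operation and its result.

Divide and conquer:
  Merge [24] + [-3] -> [-3, 24]
  Merge [16] + [0] -> [0, 16]
  Merge [-3, 24] + [0, 16] -> [-3, 0, 16, 24]
  Merge [-6] + [37] -> [-6, 37]
  Merge [-10] + [19] -> [-10, 19]
  Merge [-6, 37] + [-10, 19] -> [-10, -6, 19, 37]
  Merge [-3, 0, 16, 24] + [-10, -6, 19, 37] -> [-10, -6, -3, 0, 16, 19, 24, 37]


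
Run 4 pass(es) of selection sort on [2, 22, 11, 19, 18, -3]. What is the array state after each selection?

Pass 1: Select minimum -3 at index 5, swap -> [-3, 22, 11, 19, 18, 2]
Pass 2: Select minimum 2 at index 5, swap -> [-3, 2, 11, 19, 18, 22]
Pass 3: Select minimum 11 at index 2, swap -> [-3, 2, 11, 19, 18, 22]
Pass 4: Select minimum 18 at index 4, swap -> [-3, 2, 11, 18, 19, 22]


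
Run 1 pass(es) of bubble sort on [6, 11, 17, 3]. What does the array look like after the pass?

After pass 1: [6, 11, 3, 17] (1 swaps)
Total swaps: 1


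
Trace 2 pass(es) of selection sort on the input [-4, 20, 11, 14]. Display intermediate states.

Pass 1: Select minimum -4 at index 0, swap -> [-4, 20, 11, 14]
Pass 2: Select minimum 11 at index 2, swap -> [-4, 11, 20, 14]


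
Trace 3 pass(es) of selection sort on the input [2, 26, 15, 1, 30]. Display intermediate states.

Pass 1: Select minimum 1 at index 3, swap -> [1, 26, 15, 2, 30]
Pass 2: Select minimum 2 at index 3, swap -> [1, 2, 15, 26, 30]
Pass 3: Select minimum 15 at index 2, swap -> [1, 2, 15, 26, 30]


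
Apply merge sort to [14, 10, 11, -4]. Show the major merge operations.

Divide and conquer:
  Merge [14] + [10] -> [10, 14]
  Merge [11] + [-4] -> [-4, 11]
  Merge [10, 14] + [-4, 11] -> [-4, 10, 11, 14]


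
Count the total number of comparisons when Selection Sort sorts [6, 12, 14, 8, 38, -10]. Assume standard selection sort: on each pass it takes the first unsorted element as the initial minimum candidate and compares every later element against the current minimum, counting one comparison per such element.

Pass 1: scan indices 1..5 for the minimum = 5 comparison(s); min is -10, place at index 0 -> [-10, 12, 14, 8, 38, 6]
Pass 2: scan indices 2..5 for the minimum = 4 comparison(s); min is 6, place at index 1 -> [-10, 6, 14, 8, 38, 12]
Pass 3: scan indices 3..5 for the minimum = 3 comparison(s); min is 8, place at index 2 -> [-10, 6, 8, 14, 38, 12]
Pass 4: scan indices 4..5 for the minimum = 2 comparison(s); min is 12, place at index 3 -> [-10, 6, 8, 12, 38, 14]
Pass 5: scan indices 5..5 for the minimum = 1 comparison(s); min is 14, place at index 4 -> [-10, 6, 8, 12, 14, 38]
Selection sort always scans the whole unsorted suffix, so the count is (n-1) + (n-2) + ... + 1 = n(n-1)/2 = 6*5/2 = 15 regardless of the input order.
Total comparisons: 5 + 4 + 3 + 2 + 1 = 15


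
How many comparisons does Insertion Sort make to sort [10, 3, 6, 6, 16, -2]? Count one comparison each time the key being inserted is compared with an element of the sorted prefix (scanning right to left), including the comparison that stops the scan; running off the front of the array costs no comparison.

Insert 3: 10 > 3 (shift), reached front = 1 comparison(s) -> [3, 10, 6, 6, 16, -2]
Insert 6: 10 > 6 (shift), 3 <= 6 (stop) = 2 comparison(s) -> [3, 6, 10, 6, 16, -2]
Insert 6: 10 > 6 (shift), 6 <= 6 (stop) = 2 comparison(s) -> [3, 6, 6, 10, 16, -2]
Insert 16: 10 <= 16 (stop) = 1 comparison(s) -> [3, 6, 6, 10, 16, -2]
Insert -2: 16 > -2 (shift), 10 > -2 (shift), 6 > -2 (shift), 6 > -2 (shift), 3 > -2 (shift), reached front = 5 comparison(s) -> [-2, 3, 6, 6, 10, 16]
Total comparisons: 1 + 2 + 2 + 1 + 5 = 11


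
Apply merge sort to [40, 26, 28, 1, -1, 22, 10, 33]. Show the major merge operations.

Divide and conquer:
  Merge [40] + [26] -> [26, 40]
  Merge [28] + [1] -> [1, 28]
  Merge [26, 40] + [1, 28] -> [1, 26, 28, 40]
  Merge [-1] + [22] -> [-1, 22]
  Merge [10] + [33] -> [10, 33]
  Merge [-1, 22] + [10, 33] -> [-1, 10, 22, 33]
  Merge [1, 26, 28, 40] + [-1, 10, 22, 33] -> [-1, 1, 10, 22, 26, 28, 33, 40]


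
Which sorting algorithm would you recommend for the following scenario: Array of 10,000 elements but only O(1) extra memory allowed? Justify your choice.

Best choice: Heapsort
Reason: Heapsort rearranges the array in place using O(1) auxiliary space and still guarantees O(n log n) time; quicksort partitions in place but needs Theta(log n) stack space for recursion (O(n) in the worst case), and mergesort requires O(n) auxiliary space


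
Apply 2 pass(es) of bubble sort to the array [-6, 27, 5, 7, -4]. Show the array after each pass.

After pass 1: [-6, 5, 7, -4, 27] (3 swaps)
After pass 2: [-6, 5, -4, 7, 27] (1 swaps)
Total swaps: 4


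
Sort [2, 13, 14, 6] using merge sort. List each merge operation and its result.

Divide and conquer:
  Merge [2] + [13] -> [2, 13]
  Merge [14] + [6] -> [6, 14]
  Merge [2, 13] + [6, 14] -> [2, 6, 13, 14]


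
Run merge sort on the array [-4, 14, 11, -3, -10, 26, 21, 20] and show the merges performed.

Divide and conquer:
  Merge [-4] + [14] -> [-4, 14]
  Merge [11] + [-3] -> [-3, 11]
  Merge [-4, 14] + [-3, 11] -> [-4, -3, 11, 14]
  Merge [-10] + [26] -> [-10, 26]
  Merge [21] + [20] -> [20, 21]
  Merge [-10, 26] + [20, 21] -> [-10, 20, 21, 26]
  Merge [-4, -3, 11, 14] + [-10, 20, 21, 26] -> [-10, -4, -3, 11, 14, 20, 21, 26]


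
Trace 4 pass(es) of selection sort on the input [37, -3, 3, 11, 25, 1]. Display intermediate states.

Pass 1: Select minimum -3 at index 1, swap -> [-3, 37, 3, 11, 25, 1]
Pass 2: Select minimum 1 at index 5, swap -> [-3, 1, 3, 11, 25, 37]
Pass 3: Select minimum 3 at index 2, swap -> [-3, 1, 3, 11, 25, 37]
Pass 4: Select minimum 11 at index 3, swap -> [-3, 1, 3, 11, 25, 37]


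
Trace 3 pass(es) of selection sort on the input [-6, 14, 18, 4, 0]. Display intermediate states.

Pass 1: Select minimum -6 at index 0, swap -> [-6, 14, 18, 4, 0]
Pass 2: Select minimum 0 at index 4, swap -> [-6, 0, 18, 4, 14]
Pass 3: Select minimum 4 at index 3, swap -> [-6, 0, 4, 18, 14]


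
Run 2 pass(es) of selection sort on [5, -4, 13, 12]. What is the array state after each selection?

Pass 1: Select minimum -4 at index 1, swap -> [-4, 5, 13, 12]
Pass 2: Select minimum 5 at index 1, swap -> [-4, 5, 13, 12]


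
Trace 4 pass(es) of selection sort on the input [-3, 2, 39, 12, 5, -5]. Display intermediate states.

Pass 1: Select minimum -5 at index 5, swap -> [-5, 2, 39, 12, 5, -3]
Pass 2: Select minimum -3 at index 5, swap -> [-5, -3, 39, 12, 5, 2]
Pass 3: Select minimum 2 at index 5, swap -> [-5, -3, 2, 12, 5, 39]
Pass 4: Select minimum 5 at index 4, swap -> [-5, -3, 2, 5, 12, 39]


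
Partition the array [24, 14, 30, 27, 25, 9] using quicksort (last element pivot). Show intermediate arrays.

Partition 1: pivot=9 at index 0 -> [9, 14, 30, 27, 25, 24]
Partition 2: pivot=24 at index 2 -> [9, 14, 24, 27, 25, 30]
Partition 3: pivot=30 at index 5 -> [9, 14, 24, 27, 25, 30]
Partition 4: pivot=25 at index 3 -> [9, 14, 24, 25, 27, 30]


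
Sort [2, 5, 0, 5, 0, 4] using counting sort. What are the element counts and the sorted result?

Count array: [2, 0, 1, 0, 1, 2]
(count[i] = number of elements equal to i)
Cumulative count: [2, 2, 3, 3, 4, 6]
Sorted: [0, 0, 2, 4, 5, 5]


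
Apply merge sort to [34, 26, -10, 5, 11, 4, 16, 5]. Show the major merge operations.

Divide and conquer:
  Merge [34] + [26] -> [26, 34]
  Merge [-10] + [5] -> [-10, 5]
  Merge [26, 34] + [-10, 5] -> [-10, 5, 26, 34]
  Merge [11] + [4] -> [4, 11]
  Merge [16] + [5] -> [5, 16]
  Merge [4, 11] + [5, 16] -> [4, 5, 11, 16]
  Merge [-10, 5, 26, 34] + [4, 5, 11, 16] -> [-10, 4, 5, 5, 11, 16, 26, 34]


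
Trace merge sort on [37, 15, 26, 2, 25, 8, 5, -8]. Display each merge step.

Divide and conquer:
  Merge [37] + [15] -> [15, 37]
  Merge [26] + [2] -> [2, 26]
  Merge [15, 37] + [2, 26] -> [2, 15, 26, 37]
  Merge [25] + [8] -> [8, 25]
  Merge [5] + [-8] -> [-8, 5]
  Merge [8, 25] + [-8, 5] -> [-8, 5, 8, 25]
  Merge [2, 15, 26, 37] + [-8, 5, 8, 25] -> [-8, 2, 5, 8, 15, 25, 26, 37]


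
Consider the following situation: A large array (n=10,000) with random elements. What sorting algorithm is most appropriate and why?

Best choice: Quicksort or Mergesort
Reason: Both have O(n log n) average case; quicksort has lower constant factors


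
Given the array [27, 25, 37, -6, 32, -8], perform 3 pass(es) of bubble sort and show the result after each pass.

After pass 1: [25, 27, -6, 32, -8, 37] (4 swaps)
After pass 2: [25, -6, 27, -8, 32, 37] (2 swaps)
After pass 3: [-6, 25, -8, 27, 32, 37] (2 swaps)
Total swaps: 8


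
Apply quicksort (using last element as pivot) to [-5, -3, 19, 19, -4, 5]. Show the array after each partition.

Partition 1: pivot=5 at index 3 -> [-5, -3, -4, 5, 19, 19]
Partition 2: pivot=-4 at index 1 -> [-5, -4, -3, 5, 19, 19]
Partition 3: pivot=19 at index 5 -> [-5, -4, -3, 5, 19, 19]


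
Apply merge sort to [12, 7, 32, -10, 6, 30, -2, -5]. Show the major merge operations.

Divide and conquer:
  Merge [12] + [7] -> [7, 12]
  Merge [32] + [-10] -> [-10, 32]
  Merge [7, 12] + [-10, 32] -> [-10, 7, 12, 32]
  Merge [6] + [30] -> [6, 30]
  Merge [-2] + [-5] -> [-5, -2]
  Merge [6, 30] + [-5, -2] -> [-5, -2, 6, 30]
  Merge [-10, 7, 12, 32] + [-5, -2, 6, 30] -> [-10, -5, -2, 6, 7, 12, 30, 32]


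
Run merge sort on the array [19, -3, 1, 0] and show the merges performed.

Divide and conquer:
  Merge [19] + [-3] -> [-3, 19]
  Merge [1] + [0] -> [0, 1]
  Merge [-3, 19] + [0, 1] -> [-3, 0, 1, 19]


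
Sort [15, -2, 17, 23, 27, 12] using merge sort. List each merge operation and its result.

Divide and conquer:
  Merge [-2] + [17] -> [-2, 17]
  Merge [15] + [-2, 17] -> [-2, 15, 17]
  Merge [27] + [12] -> [12, 27]
  Merge [23] + [12, 27] -> [12, 23, 27]
  Merge [-2, 15, 17] + [12, 23, 27] -> [-2, 12, 15, 17, 23, 27]


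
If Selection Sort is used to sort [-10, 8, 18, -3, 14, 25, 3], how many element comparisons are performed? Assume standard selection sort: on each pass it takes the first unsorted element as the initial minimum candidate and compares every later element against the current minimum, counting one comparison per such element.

Pass 1: scan indices 1..6 for the minimum = 6 comparison(s); min is -10, place at index 0 -> [-10, 8, 18, -3, 14, 25, 3]
Pass 2: scan indices 2..6 for the minimum = 5 comparison(s); min is -3, place at index 1 -> [-10, -3, 18, 8, 14, 25, 3]
Pass 3: scan indices 3..6 for the minimum = 4 comparison(s); min is 3, place at index 2 -> [-10, -3, 3, 8, 14, 25, 18]
Pass 4: scan indices 4..6 for the minimum = 3 comparison(s); min is 8, place at index 3 -> [-10, -3, 3, 8, 14, 25, 18]
Pass 5: scan indices 5..6 for the minimum = 2 comparison(s); min is 14, place at index 4 -> [-10, -3, 3, 8, 14, 25, 18]
Pass 6: scan indices 6..6 for the minimum = 1 comparison(s); min is 18, place at index 5 -> [-10, -3, 3, 8, 14, 18, 25]
Selection sort always scans the whole unsorted suffix, so the count is (n-1) + (n-2) + ... + 1 = n(n-1)/2 = 7*6/2 = 21 regardless of the input order.
Total comparisons: 6 + 5 + 4 + 3 + 2 + 1 = 21


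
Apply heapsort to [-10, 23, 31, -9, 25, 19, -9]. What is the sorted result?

Build heap: [31, 25, 19, -9, 23, -10, -9]
Extract 31: [25, 23, 19, -9, -9, -10, 31]
Extract 25: [23, -9, 19, -10, -9, 25, 31]
Extract 23: [19, -9, -9, -10, 23, 25, 31]
Extract 19: [-9, -10, -9, 19, 23, 25, 31]
Extract -9: [-9, -10, -9, 19, 23, 25, 31]
Extract -9: [-10, -9, -9, 19, 23, 25, 31]


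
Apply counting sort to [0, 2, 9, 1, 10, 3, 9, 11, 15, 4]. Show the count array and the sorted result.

Count array: [1, 1, 1, 1, 1, 0, 0, 0, 0, 2, 1, 1, 0, 0, 0, 1]
(count[i] = number of elements equal to i)
Cumulative count: [1, 2, 3, 4, 5, 5, 5, 5, 5, 7, 8, 9, 9, 9, 9, 10]
Sorted: [0, 1, 2, 3, 4, 9, 9, 10, 11, 15]


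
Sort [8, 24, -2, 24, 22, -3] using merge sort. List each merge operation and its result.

Divide and conquer:
  Merge [24] + [-2] -> [-2, 24]
  Merge [8] + [-2, 24] -> [-2, 8, 24]
  Merge [22] + [-3] -> [-3, 22]
  Merge [24] + [-3, 22] -> [-3, 22, 24]
  Merge [-2, 8, 24] + [-3, 22, 24] -> [-3, -2, 8, 22, 24, 24]


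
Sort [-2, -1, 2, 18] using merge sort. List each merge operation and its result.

Divide and conquer:
  Merge [-2] + [-1] -> [-2, -1]
  Merge [2] + [18] -> [2, 18]
  Merge [-2, -1] + [2, 18] -> [-2, -1, 2, 18]


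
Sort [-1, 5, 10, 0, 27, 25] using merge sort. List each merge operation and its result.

Divide and conquer:
  Merge [5] + [10] -> [5, 10]
  Merge [-1] + [5, 10] -> [-1, 5, 10]
  Merge [27] + [25] -> [25, 27]
  Merge [0] + [25, 27] -> [0, 25, 27]
  Merge [-1, 5, 10] + [0, 25, 27] -> [-1, 0, 5, 10, 25, 27]


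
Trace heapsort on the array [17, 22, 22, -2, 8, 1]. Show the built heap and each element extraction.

Build heap: [22, 17, 22, -2, 8, 1]
Extract 22: [22, 17, 1, -2, 8, 22]
Extract 22: [17, 8, 1, -2, 22, 22]
Extract 17: [8, -2, 1, 17, 22, 22]
Extract 8: [1, -2, 8, 17, 22, 22]
Extract 1: [-2, 1, 8, 17, 22, 22]


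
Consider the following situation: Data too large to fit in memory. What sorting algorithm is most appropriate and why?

Best choice: External merge sort
Reason: Minimizes disk I/O by sequential reads/writes


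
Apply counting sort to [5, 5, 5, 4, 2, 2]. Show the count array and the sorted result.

Count array: [0, 0, 2, 0, 1, 3]
(count[i] = number of elements equal to i)
Cumulative count: [0, 0, 2, 2, 3, 6]
Sorted: [2, 2, 4, 5, 5, 5]


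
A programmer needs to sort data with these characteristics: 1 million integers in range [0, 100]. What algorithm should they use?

Best choice: Counting sort
Reason: O(n + k) where k=100 is small; linear time beats O(n log n)


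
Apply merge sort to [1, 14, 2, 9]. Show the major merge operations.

Divide and conquer:
  Merge [1] + [14] -> [1, 14]
  Merge [2] + [9] -> [2, 9]
  Merge [1, 14] + [2, 9] -> [1, 2, 9, 14]


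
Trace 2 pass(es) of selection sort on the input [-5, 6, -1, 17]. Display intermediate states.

Pass 1: Select minimum -5 at index 0, swap -> [-5, 6, -1, 17]
Pass 2: Select minimum -1 at index 2, swap -> [-5, -1, 6, 17]


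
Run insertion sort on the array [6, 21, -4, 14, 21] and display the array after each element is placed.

First element 6 is already 'sorted'
Insert 21: shifted 0 elements -> [6, 21, -4, 14, 21]
Insert -4: shifted 2 elements -> [-4, 6, 21, 14, 21]
Insert 14: shifted 1 elements -> [-4, 6, 14, 21, 21]
Insert 21: shifted 0 elements -> [-4, 6, 14, 21, 21]


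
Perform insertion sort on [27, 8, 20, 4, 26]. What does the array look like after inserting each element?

First element 27 is already 'sorted'
Insert 8: shifted 1 elements -> [8, 27, 20, 4, 26]
Insert 20: shifted 1 elements -> [8, 20, 27, 4, 26]
Insert 4: shifted 3 elements -> [4, 8, 20, 27, 26]
Insert 26: shifted 1 elements -> [4, 8, 20, 26, 27]
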